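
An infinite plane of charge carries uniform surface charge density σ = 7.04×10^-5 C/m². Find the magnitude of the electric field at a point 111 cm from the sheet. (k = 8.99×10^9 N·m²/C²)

E = 3.98×10^6 V/m

The symmetry is planar: E is normal to the sheet and the same magnitude on both sides. Take a pillbox straddling the sheet with end-cap area A.
Only the two end caps contribute flux: Φ = 2EA. With Q_enc = σA, Gauss's law gives E = |σ|/(2ε₀).
E = 2πk|σ| = 2π(8.99×10^9)(7.04e-5) = 3.98×10^6 N/C.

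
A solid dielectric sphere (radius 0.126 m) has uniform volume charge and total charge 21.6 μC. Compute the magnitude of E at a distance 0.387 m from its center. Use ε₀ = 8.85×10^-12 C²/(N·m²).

1.30e6 N/C

Symmetry ⇒ E = E(r) r̂. Gaussian sphere of radius r = 0.387 m (r > R, so the entire charge is enclosed).
Q_enc = 21.6 μC = 2.16×10^-5 C.
Since E is radial and uniform over the Gaussian sphere, Φ = E·4πr² = Q_enc/ε₀.
E = |Q_enc|/(4πε₀r²) = (2.16×10^-5)/(4π·8.85×10^-12·(0.387)²) = 1.30×10^6 N/C.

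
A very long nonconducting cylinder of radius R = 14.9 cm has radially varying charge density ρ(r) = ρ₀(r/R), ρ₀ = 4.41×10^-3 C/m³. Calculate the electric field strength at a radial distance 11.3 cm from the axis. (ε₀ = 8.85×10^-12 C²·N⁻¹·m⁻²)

|E| ≈ 1.42×10^7 V/m

Coaxial Gaussian cylinder, radius r = 11.3 cm, length L (r < R).
λ_enc = ∫₀^r ρ(r')·2πr' dr' = (2πρ₀/R)·r^3/3 = 8.944×10^-5 C/m.
Since E is radial and uniform over the curved surface, Φ = E·2πrL = Q_enc/ε₀ = λ_enc L/ε₀.
E = |λ_enc|/(2πε₀r) = (8.944×10^-5)/(2π·8.85×10^-12·0.113) = 1.42e7 N/C.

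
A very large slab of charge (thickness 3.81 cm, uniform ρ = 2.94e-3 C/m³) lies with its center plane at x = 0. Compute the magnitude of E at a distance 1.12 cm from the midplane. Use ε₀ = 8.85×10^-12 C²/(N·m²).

By symmetry E is perpendicular to the slab. A Gaussian pillbox from −1.12 cm to +1.12 cm (face area A) lies entirely within the slab.
Q_enc = ρ·(2x)·A and flux = 2EA, so 2EA = 2ρxA/ε₀ ⇒ E = |ρ|x/ε₀.
E = (2.94×10^-3)(0.0112)/(8.85×10^-12) = 3.72e6 N/C.

E = 3.72×10^6 N/C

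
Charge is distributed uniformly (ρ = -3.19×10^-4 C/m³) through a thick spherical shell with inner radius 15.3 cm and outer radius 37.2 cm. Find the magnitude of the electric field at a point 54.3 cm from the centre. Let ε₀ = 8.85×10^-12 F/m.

Use a concentric Gaussian sphere at r = 54.3 cm (r > 37.2 cm, enclosing the whole shell).
Q_enc = ρ·(4π/3)(b³ − a³) = (-3.19×10^-4)·(4π/3)·((0.372)³ − (0.153)³) = -6.40×10^-5 C.
Applying ∮E·dA = Q_enc/ε₀ with Φ = E(4πr²):
E = |Q_enc|/(4πε₀r²) = (6.40e-5)/(4π·8.85×10^-12·(0.543)²) = 1.95e6 N/C.

E ≈ 1.95×10^6 V/m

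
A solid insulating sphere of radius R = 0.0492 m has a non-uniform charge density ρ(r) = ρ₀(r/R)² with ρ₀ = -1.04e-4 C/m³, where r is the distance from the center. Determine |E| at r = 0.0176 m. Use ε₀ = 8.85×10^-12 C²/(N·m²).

Use a concentric Gaussian sphere at r = 0.0176 m (r < R).
Integrate the density: Q_enc = 4π ∫₀^r ρ₀(r'/R)^2 r'² dr' = 4πρ₀ r^5/(5·R²) = -1.824×10^-10 C.
Since E is radial and uniform over the Gaussian sphere, Φ = E·4πr² = Q_enc/ε₀.
E = |Q_enc|/(4πε₀r²) = (1.824×10^-10)/(4π·8.85×10^-12·(0.0176)²) = 5.29×10^3 N/C.

5.29e3 N/C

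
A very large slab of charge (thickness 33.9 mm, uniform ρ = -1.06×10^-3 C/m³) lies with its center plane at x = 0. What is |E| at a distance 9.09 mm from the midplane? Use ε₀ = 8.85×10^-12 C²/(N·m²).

By symmetry E is perpendicular to the slab. A Gaussian pillbox from −9.09 mm to +9.09 mm (face area A) lies entirely within the slab.
Q_enc = ρ·(2x)·A and flux = 2EA, so 2EA = 2ρxA/ε₀ ⇒ E = |ρ|x/ε₀.
E = (1.06×10^-3)(0.00909)/(8.85×10^-12) = 1.09e6 N/C.

|E| ≈ 1.09×10^6 N/C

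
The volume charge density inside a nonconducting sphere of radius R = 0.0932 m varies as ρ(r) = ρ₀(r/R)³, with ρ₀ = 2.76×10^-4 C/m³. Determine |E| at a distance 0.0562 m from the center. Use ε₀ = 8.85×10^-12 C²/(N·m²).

By spherical symmetry E is radial; choose a Gaussian sphere of radius r = 0.0562 m (r < R).
Integrate the density: Q_enc = 4π ∫₀^r ρ₀(r'/R)^3 r'² dr' = 4πρ₀ r^6/(6·R³) = 2.25×10^-8 C.
Since E is radial and uniform over the Gaussian sphere, Φ = E·4πr² = Q_enc/ε₀.
E = |Q_enc|/(4πε₀r²) = (2.25×10^-8)/(4π·8.85×10^-12·(0.0562)²) = 6.40×10^4 N/C.

E ≈ 6.40×10^4 V/m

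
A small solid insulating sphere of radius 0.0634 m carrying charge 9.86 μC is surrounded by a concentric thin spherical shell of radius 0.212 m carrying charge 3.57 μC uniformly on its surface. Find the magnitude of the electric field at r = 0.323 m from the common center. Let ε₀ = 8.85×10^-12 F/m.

1.16e6 V/m

By spherical symmetry E is radial; choose a Gaussian sphere of radius r = 0.323 m (r > 0.212 m, enclosing both).
Q_enc = (9.86 μC) + (3.57 μC) = 1.343e-5 C.
Applying ∮E·dA = Q_enc/ε₀ with Φ = E(4πr²):
E = |Q_enc|/(4πε₀r²) = (1.343e-5)/(4π·8.85×10^-12·(0.323)²) = 1.16×10^6 N/C.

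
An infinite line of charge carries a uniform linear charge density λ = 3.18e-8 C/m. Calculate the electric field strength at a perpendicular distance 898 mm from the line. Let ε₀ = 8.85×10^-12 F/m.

Coaxial Gaussian cylinder, radius r = 898 mm, length L.
Q_enc = λL, so λ_enc = 3.18×10^-8 C/m.
Since E is radial and uniform over the curved surface, Φ = E·2πrL = Q_enc/ε₀ = λ_enc L/ε₀.
E = |λ_enc|/(2πε₀r) = (3.18×10^-8)/(2π·8.85×10^-12·0.898) = 637 N/C.

E ≈ 637 N/C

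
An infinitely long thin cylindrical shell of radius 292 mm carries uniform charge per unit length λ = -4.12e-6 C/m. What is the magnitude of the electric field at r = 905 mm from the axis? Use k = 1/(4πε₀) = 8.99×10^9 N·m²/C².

Take a coaxial cylindrical Gaussian surface of radius r = 905 mm and length L (r > 292 mm).
The full line charge is enclosed: λ_enc = -4.12×10^-6 C/m.
Since E is radial and uniform over the curved surface, Φ = E·2πrL = Q_enc/ε₀ = λ_enc L/ε₀.
E = 2k|λ_enc|/r = 2(8.99×10^9)(4.12×10^-6)/(0.905) = 8.19e4 N/C.

|E| ≈ 8.19e4 N/C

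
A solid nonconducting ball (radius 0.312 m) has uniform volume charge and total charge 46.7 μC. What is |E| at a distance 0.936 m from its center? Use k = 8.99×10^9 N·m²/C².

Take a concentric spherical Gaussian surface of radius r = 0.936 m (r > R, so the entire charge is enclosed).
Q_enc = 46.7 μC = 4.67e-5 C.
Since E is radial and uniform over the Gaussian sphere, Φ = E·4πr² = Q_enc/ε₀.
E = k|Q_enc|/r² = (8.99×10^9)(4.67×10^-5)/(0.936)² = 4.79e5 N/C.

E ≈ 4.79e5 N/C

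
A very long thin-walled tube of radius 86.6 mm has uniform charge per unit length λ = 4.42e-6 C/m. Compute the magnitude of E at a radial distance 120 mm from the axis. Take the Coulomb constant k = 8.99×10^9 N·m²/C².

6.62e5 N/C

By cylindrical symmetry E is radial; use a coaxial Gaussian cylinder of radius 120 mm and length L (r > 86.6 mm).
The full line charge is enclosed: λ_enc = 4.42×10^-6 C/m.
Gauss's law: E·2πrL = λ_enc L/ε₀.
E = 2k|λ_enc|/r = 2(8.99×10^9)(4.42×10^-6)/(0.12) = 6.62×10^5 N/C.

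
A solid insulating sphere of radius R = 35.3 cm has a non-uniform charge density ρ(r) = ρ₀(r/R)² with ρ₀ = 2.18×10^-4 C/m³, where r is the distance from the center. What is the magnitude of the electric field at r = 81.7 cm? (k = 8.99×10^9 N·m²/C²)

3.25×10^5 N/C

Use a concentric Gaussian sphere at r = 81.7 cm (r > R, all charge enclosed).
Q_enc = 4π ∫₀^R ρ₀(r'/R)^2 r'² dr' = 4πρ₀R³/5 = 2.41×10^-5 C.
Gauss's law: E·4πr² = Q_enc/ε₀.
E = k|Q_enc|/r² = (8.99×10^9)(2.41×10^-5)/(0.817)² = 3.25×10^5 N/C.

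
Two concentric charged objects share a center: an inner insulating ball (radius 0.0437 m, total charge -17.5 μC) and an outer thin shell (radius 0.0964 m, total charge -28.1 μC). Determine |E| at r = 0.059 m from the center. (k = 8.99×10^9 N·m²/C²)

Symmetry ⇒ E = E(r) r̂. Gaussian sphere of radius r = 0.059 m (between the bodies, 0.0437 m < r < 0.0964 m).
The shell at 0.0964 m lies outside the Gaussian surface, so Q_enc = -17.5 μC = -1.75×10^-5 C.
Since E is radial and uniform over the Gaussian sphere, Φ = E·4πr² = Q_enc/ε₀.
E = k|Q_enc|/r² = (8.99×10^9)(1.75e-5)/(0.059)² = 4.52×10^7 N/C.

E = 4.52×10^7 N/C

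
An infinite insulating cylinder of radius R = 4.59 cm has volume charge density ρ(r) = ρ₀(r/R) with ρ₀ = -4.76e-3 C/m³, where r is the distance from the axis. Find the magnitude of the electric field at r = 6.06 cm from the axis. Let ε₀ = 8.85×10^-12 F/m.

E = 6.23e6 V/m

Coaxial Gaussian cylinder, radius r = 6.06 cm, length L (r > R, full charge per length enclosed).
λ_enc = 2π ∫₀^R ρ₀(r'/R)^1 r' dr' = 2πρ₀R²/3 = -2.10e-5 C/m.
Gauss's law: E·2πrL = λ_enc L/ε₀.
E = |λ_enc|/(2πε₀r) = (2.10×10^-5)/(2π·8.85×10^-12·0.0606) = 6.23×10^6 N/C.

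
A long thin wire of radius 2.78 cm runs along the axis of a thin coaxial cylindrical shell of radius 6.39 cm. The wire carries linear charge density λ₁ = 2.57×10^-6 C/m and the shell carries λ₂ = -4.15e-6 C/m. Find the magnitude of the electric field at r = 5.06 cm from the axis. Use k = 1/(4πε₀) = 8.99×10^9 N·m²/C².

Take a coaxial cylindrical Gaussian surface of radius r = 5.06 cm and length L (between the conductors, 2.78 cm < r < 6.39 cm).
Only the inner wire is enclosed; the outer shell contributes nothing inside itself. λ_enc = λ₁ = 2.57e-6 C/m.
Applying ∮E·dA = Q_enc/ε₀ with the end caps contributing no flux:
E = 2k|λ_enc|/r = 2(8.99×10^9)(2.57×10^-6)/(0.0506) = 9.13×10^5 N/C.

E ≈ 9.13e5 N/C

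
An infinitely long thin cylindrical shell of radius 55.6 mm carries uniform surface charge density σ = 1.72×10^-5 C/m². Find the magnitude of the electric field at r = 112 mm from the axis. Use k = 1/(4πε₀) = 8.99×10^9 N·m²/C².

Take a coaxial cylindrical Gaussian surface of radius r = 112 mm and length L (r > 55.6 mm).
The whole shell is enclosed: λ_enc = σ·2πR = (1.72×10^-5)·2π·(0.0556) = 6.009×10^-6 C/m.
By Gauss's law (flux through the curved wall only), E·2πrL = λ_enc L/ε₀.
E = 2k|λ_enc|/r = 2(8.99×10^9)(6.009×10^-6)/(0.112) = 9.65e5 N/C.

E = 9.65×10^5 V/m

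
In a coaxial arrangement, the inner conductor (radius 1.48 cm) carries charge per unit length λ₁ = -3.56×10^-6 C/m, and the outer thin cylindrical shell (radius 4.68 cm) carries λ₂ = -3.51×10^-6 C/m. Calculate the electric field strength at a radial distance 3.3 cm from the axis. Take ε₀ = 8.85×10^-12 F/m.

1.94×10^6 N/C

Coaxial Gaussian cylinder, radius r = 3.3 cm, length L (between the conductors, 1.48 cm < r < 4.68 cm).
The shell at 4.68 cm lies outside the Gaussian surface, so λ_enc = λ₁ = -3.56×10^-6 C/m.
Gauss's law: E·2πrL = λ_enc L/ε₀.
E = |λ_enc|/(2πε₀r) = (3.56×10^-6)/(2π·8.85×10^-12·0.033) = 1.94e6 N/C.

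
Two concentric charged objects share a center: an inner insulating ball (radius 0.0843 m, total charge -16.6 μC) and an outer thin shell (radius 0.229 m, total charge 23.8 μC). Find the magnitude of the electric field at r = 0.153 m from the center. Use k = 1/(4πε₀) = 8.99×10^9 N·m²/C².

|E| ≈ 6.38×10^6 N/C

Use a concentric Gaussian sphere at r = 0.153 m (between the bodies, 0.0843 m < r < 0.229 m).
The shell at 0.229 m lies outside the Gaussian surface, so Q_enc = -16.6 μC = -1.66×10^-5 C.
Since E is radial and uniform over the Gaussian sphere, Φ = E·4πr² = Q_enc/ε₀.
E = k|Q_enc|/r² = (8.99×10^9)(1.66e-5)/(0.153)² = 6.38e6 N/C.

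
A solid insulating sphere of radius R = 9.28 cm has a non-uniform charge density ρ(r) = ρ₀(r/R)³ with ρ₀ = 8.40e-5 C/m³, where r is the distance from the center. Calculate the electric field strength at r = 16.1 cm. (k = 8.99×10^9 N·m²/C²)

Symmetry ⇒ E = E(r) r̂. Gaussian sphere of radius r = 16.1 cm (r > R, all charge enclosed).
Q_enc = 4π ∫₀^R ρ₀(r'/R)^3 r'² dr' = 4πρ₀R³/6 = 1.406e-7 C.
Gauss's law: E·4πr² = Q_enc/ε₀.
E = k|Q_enc|/r² = (8.99×10^9)(1.406e-7)/(0.161)² = 4.88×10^4 N/C.

4.88×10^4 V/m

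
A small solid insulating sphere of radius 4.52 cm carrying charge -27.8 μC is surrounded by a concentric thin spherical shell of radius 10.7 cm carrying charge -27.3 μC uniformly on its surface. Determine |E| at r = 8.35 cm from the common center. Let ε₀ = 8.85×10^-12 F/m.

Use a concentric Gaussian sphere at r = 8.35 cm (between the bodies, 4.52 cm < r < 10.7 cm).
The shell at 10.7 cm lies outside the Gaussian surface, so Q_enc = -27.8 μC = -2.78e-5 C.
Since E is radial and uniform over the Gaussian sphere, Φ = E·4πr² = Q_enc/ε₀.
E = |Q_enc|/(4πε₀r²) = (2.78e-5)/(4π·8.85×10^-12·(0.0835)²) = 3.59e7 N/C.

E ≈ 3.59e7 V/m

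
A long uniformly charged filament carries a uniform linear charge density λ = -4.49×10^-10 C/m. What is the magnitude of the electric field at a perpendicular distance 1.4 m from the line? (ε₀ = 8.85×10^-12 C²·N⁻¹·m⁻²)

By cylindrical symmetry E is radial; use a coaxial Gaussian cylinder of radius 1.4 m and length L.
Q_enc = λL, so λ_enc = -4.49×10^-10 C/m.
Since E is radial and uniform over the curved surface, Φ = E·2πrL = Q_enc/ε₀ = λ_enc L/ε₀.
E = |λ_enc|/(2πε₀r) = (4.49e-10)/(2π·8.85×10^-12·1.4) = 5.77 N/C.

E = 5.77 N/C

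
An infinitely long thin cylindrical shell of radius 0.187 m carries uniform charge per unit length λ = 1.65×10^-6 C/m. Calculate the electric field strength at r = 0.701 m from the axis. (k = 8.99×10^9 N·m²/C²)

Coaxial Gaussian cylinder, radius r = 0.701 m, length L (r > 0.187 m).
The full line charge is enclosed: λ_enc = 1.65×10^-6 C/m.
Applying ∮E·dA = Q_enc/ε₀ with the end caps contributing no flux:
E = 2k|λ_enc|/r = 2(8.99×10^9)(1.65×10^-6)/(0.701) = 4.23×10^4 N/C.

|E| ≈ 4.23e4 V/m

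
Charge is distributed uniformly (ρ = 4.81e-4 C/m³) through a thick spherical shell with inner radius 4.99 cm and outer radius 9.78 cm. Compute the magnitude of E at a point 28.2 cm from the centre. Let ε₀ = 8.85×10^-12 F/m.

1.85×10^5 V/m

Symmetry ⇒ E = E(r) r̂. Gaussian sphere of radius r = 28.2 cm (r > 9.78 cm, enclosing the whole shell).
Q_enc = ρ·(4π/3)(b³ − a³) = (4.81e-4)·(4π/3)·((0.0978)³ − (0.0499)³) = 1.634e-6 C.
Applying ∮E·dA = Q_enc/ε₀ with Φ = E(4πr²):
E = |Q_enc|/(4πε₀r²) = (1.634e-6)/(4π·8.85×10^-12·(0.282)²) = 1.85e5 N/C.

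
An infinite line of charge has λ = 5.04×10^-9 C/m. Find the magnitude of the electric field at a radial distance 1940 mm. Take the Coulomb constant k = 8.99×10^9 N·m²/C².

Take a coaxial cylindrical Gaussian surface of radius r = 1940 mm and length L.
Q_enc = λL, so λ_enc = 5.04e-9 C/m.
By Gauss's law (flux through the curved wall only), E·2πrL = λ_enc L/ε₀.
E = 2k|λ_enc|/r = 2(8.99×10^9)(5.04×10^-9)/(1.94) = 46.7 N/C.

46.7 N/C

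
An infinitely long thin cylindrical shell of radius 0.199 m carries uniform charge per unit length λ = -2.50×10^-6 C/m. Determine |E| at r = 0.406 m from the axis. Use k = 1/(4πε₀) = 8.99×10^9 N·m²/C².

Choose a coaxial cylinder of radius r = 0.406 m (arbitrary length L) as the Gaussian surface (r > 0.199 m).
The full line charge is enclosed: λ_enc = -2.50×10^-6 C/m.
Gauss's law: E·2πrL = λ_enc L/ε₀.
E = 2k|λ_enc|/r = 2(8.99×10^9)(2.50×10^-6)/(0.406) = 1.11e5 N/C.

E = 1.11e5 N/C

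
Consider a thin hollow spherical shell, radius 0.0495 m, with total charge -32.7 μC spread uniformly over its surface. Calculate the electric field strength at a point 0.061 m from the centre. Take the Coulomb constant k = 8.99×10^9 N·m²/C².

7.90×10^7 N/C

Take a concentric spherical Gaussian surface of radius r = 0.061 m (r > 0.0495 m).
The entire shell is enclosed: Q_enc = -3.27e-5 C.
Applying ∮E·dA = Q_enc/ε₀ with Φ = E(4πr²):
E = k|Q_enc|/r² = (8.99×10^9)(3.27×10^-5)/(0.061)² = 7.90×10^7 N/C.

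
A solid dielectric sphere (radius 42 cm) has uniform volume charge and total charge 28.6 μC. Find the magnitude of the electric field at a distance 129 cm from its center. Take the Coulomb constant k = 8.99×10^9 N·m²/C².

E ≈ 1.55×10^5 N/C

Symmetry ⇒ E = E(r) r̂. Gaussian sphere of radius r = 129 cm (r > R, so the entire charge is enclosed).
Q_enc = 28.6 μC = 2.86e-5 C.
Gauss's law: E·4πr² = Q_enc/ε₀.
E = k|Q_enc|/r² = (8.99×10^9)(2.86×10^-5)/(1.29)² = 1.55×10^5 N/C.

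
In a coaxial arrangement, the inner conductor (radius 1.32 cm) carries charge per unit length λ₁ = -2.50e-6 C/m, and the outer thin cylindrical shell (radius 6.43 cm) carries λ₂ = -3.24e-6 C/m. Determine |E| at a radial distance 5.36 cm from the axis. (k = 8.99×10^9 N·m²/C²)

|E| ≈ 8.39×10^5 V/m

Choose a coaxial cylinder of radius r = 5.36 cm (arbitrary length L) as the Gaussian surface (between the conductors, 1.32 cm < r < 6.43 cm).
Only the inner wire is enclosed; the outer shell contributes nothing inside itself. λ_enc = λ₁ = -2.50×10^-6 C/m.
Applying ∮E·dA = Q_enc/ε₀ with the end caps contributing no flux:
E = 2k|λ_enc|/r = 2(8.99×10^9)(2.50×10^-6)/(0.0536) = 8.39e5 N/C.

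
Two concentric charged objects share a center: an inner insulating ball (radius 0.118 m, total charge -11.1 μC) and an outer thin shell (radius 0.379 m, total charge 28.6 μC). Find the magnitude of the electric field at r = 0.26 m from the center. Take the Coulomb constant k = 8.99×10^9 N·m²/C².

|E| = 1.48×10^6 N/C

Use a concentric Gaussian sphere at r = 0.26 m (between the bodies, 0.118 m < r < 0.379 m).
Only the inner charge is enclosed; the outer shell contributes nothing inside itself. Q_enc = -11.1 μC = -1.11×10^-5 C.
Since E is radial and uniform over the Gaussian sphere, Φ = E·4πr² = Q_enc/ε₀.
E = k|Q_enc|/r² = (8.99×10^9)(1.11×10^-5)/(0.26)² = 1.48e6 N/C.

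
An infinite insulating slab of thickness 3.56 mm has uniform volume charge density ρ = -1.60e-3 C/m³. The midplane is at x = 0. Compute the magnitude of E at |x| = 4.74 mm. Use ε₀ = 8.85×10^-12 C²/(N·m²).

E ≈ 3.22×10^5 V/m

The point |x| = 4.74 mm lies outside the slab (half-thickness 0.00178 m). A symmetric pillbox spanning the full slab encloses Q_enc = ρ·d·A.
Flux = 2EA ⇒ E = |ρ|d/(2ε₀), independent of distance outside.
E = (1.60×10^-3)(0.00356)/(2·8.85×10^-12) = 3.22×10^5 N/C.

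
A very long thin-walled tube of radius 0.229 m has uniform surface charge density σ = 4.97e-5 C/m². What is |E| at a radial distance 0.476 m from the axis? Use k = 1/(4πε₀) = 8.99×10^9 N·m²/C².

Coaxial Gaussian cylinder, radius r = 0.476 m, length L (r > 0.229 m).
The whole shell is enclosed: λ_enc = σ·2πR = (4.97×10^-5)·2π·(0.229) = 7.151×10^-5 C/m.
Gauss's law: E·2πrL = λ_enc L/ε₀.
E = 2k|λ_enc|/r = 2(8.99×10^9)(7.151×10^-5)/(0.476) = 2.70e6 N/C.

|E| = 2.70×10^6 N/C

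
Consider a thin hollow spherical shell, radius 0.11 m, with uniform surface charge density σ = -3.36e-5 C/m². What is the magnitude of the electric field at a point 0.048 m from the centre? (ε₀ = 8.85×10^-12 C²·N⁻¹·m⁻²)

E = 0 (no enclosed charge)

Take a concentric spherical Gaussian surface of radius r = 0.048 m (inside the shell, r < 0.11 m).
No charge lies within this surface, so Q_enc = 0 and Gauss's law gives E·4πr² = 0 ⇒ E = 0.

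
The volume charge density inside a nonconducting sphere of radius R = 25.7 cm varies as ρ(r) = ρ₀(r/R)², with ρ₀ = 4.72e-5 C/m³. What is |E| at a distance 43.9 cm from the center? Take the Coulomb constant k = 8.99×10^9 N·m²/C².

By spherical symmetry E is radial; choose a Gaussian sphere of radius r = 43.9 cm (r > R, all charge enclosed).
Q_enc = 4π ∫₀^R ρ₀(r'/R)^2 r'² dr' = 4πρ₀R³/5 = 2.014e-6 C.
By Gauss's law, ∮E·dA = E·4πr² = Q_enc/ε₀.
E = k|Q_enc|/r² = (8.99×10^9)(2.014e-6)/(0.439)² = 9.39e4 N/C.

|E| = 9.39×10^4 N/C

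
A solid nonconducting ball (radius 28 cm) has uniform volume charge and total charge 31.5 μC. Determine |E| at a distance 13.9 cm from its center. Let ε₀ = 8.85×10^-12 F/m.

By spherical symmetry E is radial; choose a Gaussian sphere of radius r = 13.9 cm (r < R).
For a uniform sphere the enclosed fraction is (r/R)³, so Q_enc = (31.5 μC)(0.139/0.28)³ = 3.854e-6 C.
Since E is radial and uniform over the Gaussian sphere, Φ = E·4πr² = Q_enc/ε₀.
E = |Q_enc|/(4πε₀r²) = (3.854×10^-6)/(4π·8.85×10^-12·(0.139)²) = 1.79×10^6 N/C.

|E| ≈ 1.79e6 N/C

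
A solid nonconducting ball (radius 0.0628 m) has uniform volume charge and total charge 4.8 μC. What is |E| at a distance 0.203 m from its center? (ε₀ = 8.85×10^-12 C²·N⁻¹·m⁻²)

Take a concentric spherical Gaussian surface of radius r = 0.203 m (r > R, so the entire charge is enclosed).
Q_enc = 4.8 μC = 4.80e-6 C.
Gauss's law: E·4πr² = Q_enc/ε₀.
E = |Q_enc|/(4πε₀r²) = (4.80e-6)/(4π·8.85×10^-12·(0.203)²) = 1.05×10^6 N/C.

|E| ≈ 1.05×10^6 N/C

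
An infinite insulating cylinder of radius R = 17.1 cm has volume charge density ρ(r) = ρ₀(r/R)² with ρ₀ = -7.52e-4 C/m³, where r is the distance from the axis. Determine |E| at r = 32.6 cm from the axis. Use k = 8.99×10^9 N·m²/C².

Coaxial Gaussian cylinder, radius r = 32.6 cm, length L (r > R, full charge per length enclosed).
λ_enc = 2π ∫₀^R ρ₀(r'/R)^2 r' dr' = 2πρ₀R²/4 = -3.454×10^-5 C/m.
Gauss's law: E·2πrL = λ_enc L/ε₀.
E = 2k|λ_enc|/r = 2(8.99×10^9)(3.454e-5)/(0.326) = 1.91e6 N/C.

E = 1.91e6 N/C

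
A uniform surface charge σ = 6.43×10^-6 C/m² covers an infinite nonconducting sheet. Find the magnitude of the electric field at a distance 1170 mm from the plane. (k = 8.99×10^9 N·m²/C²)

Choose a cylindrical pillbox piercing the sheet, end faces (area A) parallel to it.
Only the two end caps contribute flux: Φ = 2EA. With Q_enc = σA, Gauss's law gives E = |σ|/(2ε₀).
E = 2πk|σ| = 2π(8.99×10^9)(6.43e-6) = 3.63×10^5 N/C.

|E| = 3.63×10^5 N/C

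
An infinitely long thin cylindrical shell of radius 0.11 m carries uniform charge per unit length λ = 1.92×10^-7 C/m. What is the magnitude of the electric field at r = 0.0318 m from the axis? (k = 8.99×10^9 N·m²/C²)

Coaxial Gaussian cylinder, radius r = 0.0318 m, length L (r < 0.11 m, inside the shell).
No charge is enclosed, so Gauss's law gives E·2πrL = 0 ⇒ E = 0.

E = 0 (no enclosed charge)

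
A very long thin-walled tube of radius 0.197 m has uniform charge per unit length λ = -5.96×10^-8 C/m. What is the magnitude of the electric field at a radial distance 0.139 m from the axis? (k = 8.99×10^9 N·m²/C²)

Choose a coaxial cylinder of radius r = 0.139 m (arbitrary length L) as the Gaussian surface (r < 0.197 m, inside the shell).
All the surface charge lies outside this cylinder: Q_enc = 0, hence E = 0.

E = 0 (no enclosed charge)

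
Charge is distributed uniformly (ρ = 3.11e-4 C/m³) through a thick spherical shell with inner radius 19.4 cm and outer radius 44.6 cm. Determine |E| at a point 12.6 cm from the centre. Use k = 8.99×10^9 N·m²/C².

E = 0

Take a concentric spherical Gaussian surface of radius r = 12.6 cm (r < 19.4 cm, inside the empty cavity).
Q_enc = 0 (all charge lies at larger r); Gauss's law gives E = 0.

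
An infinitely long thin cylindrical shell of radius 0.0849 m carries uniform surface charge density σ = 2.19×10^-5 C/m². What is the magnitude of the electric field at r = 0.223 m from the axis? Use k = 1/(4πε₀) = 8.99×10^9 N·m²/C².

Choose a coaxial cylinder of radius r = 0.223 m (arbitrary length L) as the Gaussian surface (r > 0.0849 m).
The whole shell is enclosed: λ_enc = σ·2πR = (2.19e-5)·2π·(0.0849) = 1.168×10^-5 C/m.
Applying ∮E·dA = Q_enc/ε₀ with the end caps contributing no flux:
E = 2k|λ_enc|/r = 2(8.99×10^9)(1.168e-5)/(0.223) = 9.42×10^5 N/C.

|E| ≈ 9.42×10^5 N/C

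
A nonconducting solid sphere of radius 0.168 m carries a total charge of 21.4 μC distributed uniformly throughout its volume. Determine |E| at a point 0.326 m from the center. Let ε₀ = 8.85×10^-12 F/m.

Take a concentric spherical Gaussian surface of radius r = 0.326 m (r > R, so the entire charge is enclosed).
Q_enc = 21.4 μC = 2.14×10^-5 C.
By Gauss's law, ∮E·dA = E·4πr² = Q_enc/ε₀.
E = |Q_enc|/(4πε₀r²) = (2.14×10^-5)/(4π·8.85×10^-12·(0.326)²) = 1.81e6 N/C.

1.81×10^6 N/C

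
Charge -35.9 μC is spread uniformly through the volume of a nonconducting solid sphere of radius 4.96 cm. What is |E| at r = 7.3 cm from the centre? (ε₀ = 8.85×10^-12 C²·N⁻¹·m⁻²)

By spherical symmetry E is radial; choose a Gaussian sphere of radius r = 7.3 cm (r > R, so the entire charge is enclosed).
Q_enc = -35.9 μC = -3.59×10^-5 C.
Gauss's law: E·4πr² = Q_enc/ε₀.
E = |Q_enc|/(4πε₀r²) = (3.59×10^-5)/(4π·8.85×10^-12·(0.073)²) = 6.06×10^7 N/C.

|E| = 6.06×10^7 N/C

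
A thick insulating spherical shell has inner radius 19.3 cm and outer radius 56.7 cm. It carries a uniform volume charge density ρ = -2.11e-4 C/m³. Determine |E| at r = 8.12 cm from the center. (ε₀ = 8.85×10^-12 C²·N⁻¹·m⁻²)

E = 0

By spherical symmetry E is radial; choose a Gaussian sphere of radius r = 8.12 cm (r < 19.3 cm, inside the empty cavity).
No charge is enclosed, so by Gauss's law E·4πr² = 0 ⇒ E = 0.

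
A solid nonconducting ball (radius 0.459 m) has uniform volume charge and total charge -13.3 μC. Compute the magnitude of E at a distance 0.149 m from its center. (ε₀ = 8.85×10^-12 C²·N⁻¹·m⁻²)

Use a concentric Gaussian sphere at r = 0.149 m (r < R).
For a uniform sphere the enclosed fraction is (r/R)³, so Q_enc = (-13.3 μC)(0.149/0.459)³ = -4.55e-7 C.
Since E is radial and uniform over the Gaussian sphere, Φ = E·4πr² = Q_enc/ε₀.
E = |Q_enc|/(4πε₀r²) = (4.55×10^-7)/(4π·8.85×10^-12·(0.149)²) = 1.84×10^5 N/C.

|E| ≈ 1.84×10^5 N/C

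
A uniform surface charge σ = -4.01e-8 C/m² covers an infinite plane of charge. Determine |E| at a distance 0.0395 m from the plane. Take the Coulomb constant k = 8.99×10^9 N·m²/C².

By planar symmetry E is perpendicular to the sheet and uniform; use a Gaussian pillbox with flat faces of area A on each side of the sheet.
Only the two end caps contribute flux: Φ = 2EA. With Q_enc = σA, Gauss's law gives E = |σ|/(2ε₀).
E = 2πk|σ| = 2π(8.99×10^9)(4.01e-8) = 2.27×10^3 N/C.

2.27×10^3 N/C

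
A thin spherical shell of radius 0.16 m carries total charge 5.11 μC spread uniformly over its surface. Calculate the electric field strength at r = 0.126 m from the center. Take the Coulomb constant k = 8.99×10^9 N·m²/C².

Take a concentric spherical Gaussian surface of radius r = 0.126 m (inside the shell, r < 0.16 m).
All the charge is outside the Gaussian surface: Q_enc = 0, hence E = 0 everywhere inside the shell.

E = 0 (no enclosed charge)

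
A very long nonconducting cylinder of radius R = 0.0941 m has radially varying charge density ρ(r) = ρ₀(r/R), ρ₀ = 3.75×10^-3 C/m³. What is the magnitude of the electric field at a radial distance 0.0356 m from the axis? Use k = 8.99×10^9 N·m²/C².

|E| ≈ 1.90×10^6 N/C

Coaxial Gaussian cylinder, radius r = 0.0356 m, length L (r < R).
λ_enc = ∫₀^r ρ(r')·2πr' dr' = (2πρ₀/R)·r^3/3 = 3.766×10^-6 C/m.
Since E is radial and uniform over the curved surface, Φ = E·2πrL = Q_enc/ε₀ = λ_enc L/ε₀.
E = 2k|λ_enc|/r = 2(8.99×10^9)(3.766×10^-6)/(0.0356) = 1.90×10^6 N/C.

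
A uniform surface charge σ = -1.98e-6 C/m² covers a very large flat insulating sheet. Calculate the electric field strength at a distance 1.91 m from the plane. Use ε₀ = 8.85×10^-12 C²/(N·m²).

|E| = 1.12e5 N/C

By planar symmetry E is perpendicular to the sheet and uniform; use a Gaussian pillbox with flat faces of area A on each side of the sheet.
Only the two end caps contribute flux: Φ = 2EA. With Q_enc = σA, Gauss's law gives E = |σ|/(2ε₀).
E = |σ|/(2ε₀) = (1.98×10^-6)/(2·8.85×10^-12) = 1.12e5 N/C.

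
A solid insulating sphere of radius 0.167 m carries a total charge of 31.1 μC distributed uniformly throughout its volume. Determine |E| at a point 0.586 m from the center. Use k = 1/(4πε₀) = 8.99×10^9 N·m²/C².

Symmetry ⇒ E = E(r) r̂. Gaussian sphere of radius r = 0.586 m (r > R, so the entire charge is enclosed).
Q_enc = 31.1 μC = 3.11e-5 C.
Gauss's law: E·4πr² = Q_enc/ε₀.
E = k|Q_enc|/r² = (8.99×10^9)(3.11×10^-5)/(0.586)² = 8.14×10^5 N/C.

E ≈ 8.14×10^5 N/C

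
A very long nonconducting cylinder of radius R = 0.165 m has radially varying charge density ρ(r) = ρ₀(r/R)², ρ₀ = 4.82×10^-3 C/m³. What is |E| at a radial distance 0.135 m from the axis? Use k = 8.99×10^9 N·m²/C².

By cylindrical symmetry E is radial; use a coaxial Gaussian cylinder of radius 0.135 m and length L (r < R).
Integrating ρ over the cross-section to radius r: λ_enc = (2πρ₀/R²) ∫₀^r r'^3 dr' = 2πρ₀ r^4/(4·R²) = 9.237×10^-5 C/m.
Since E is radial and uniform over the curved surface, Φ = E·2πrL = Q_enc/ε₀ = λ_enc L/ε₀.
E = 2k|λ_enc|/r = 2(8.99×10^9)(9.237e-5)/(0.135) = 1.23×10^7 N/C.

1.23e7 V/m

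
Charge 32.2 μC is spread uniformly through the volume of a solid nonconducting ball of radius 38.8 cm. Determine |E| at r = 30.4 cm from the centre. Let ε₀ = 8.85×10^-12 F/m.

1.51×10^6 N/C

Symmetry ⇒ E = E(r) r̂. Gaussian sphere of radius r = 30.4 cm (r < R).
Only the charge within r is enclosed: Q_enc = Q·(r/R)³ = (32.2 μC)·(30.4 cm/38.8 cm)³ = 1.549×10^-5 C.
Applying ∮E·dA = Q_enc/ε₀ with Φ = E(4πr²):
E = |Q_enc|/(4πε₀r²) = (1.549e-5)/(4π·8.85×10^-12·(0.304)²) = 1.51×10^6 N/C.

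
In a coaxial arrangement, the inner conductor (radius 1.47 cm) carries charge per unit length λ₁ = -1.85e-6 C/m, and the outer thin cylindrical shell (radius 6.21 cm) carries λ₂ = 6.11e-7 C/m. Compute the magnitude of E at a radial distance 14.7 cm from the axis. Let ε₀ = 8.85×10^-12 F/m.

Choose a coaxial cylinder of radius r = 14.7 cm (arbitrary length L) as the Gaussian surface (r > 6.21 cm, enclosing both).
λ_enc = λ₁ + λ₂ = (-1.85e-6) + (6.11e-7) = -1.239e-6 C/m.
Gauss's law: E·2πrL = λ_enc L/ε₀.
E = |λ_enc|/(2πε₀r) = (1.239×10^-6)/(2π·8.85×10^-12·0.147) = 1.52×10^5 N/C.

E = 1.52×10^5 V/m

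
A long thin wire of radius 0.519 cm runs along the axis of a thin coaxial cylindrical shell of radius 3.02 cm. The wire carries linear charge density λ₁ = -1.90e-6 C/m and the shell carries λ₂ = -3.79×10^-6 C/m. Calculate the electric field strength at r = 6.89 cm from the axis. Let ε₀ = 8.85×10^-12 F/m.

Take a coaxial cylindrical Gaussian surface of radius r = 6.89 cm and length L (r > 3.02 cm, enclosing both).
λ_enc = λ₁ + λ₂ = (-1.90e-6) + (-3.79e-6) = -5.69×10^-6 C/m.
By Gauss's law (flux through the curved wall only), E·2πrL = λ_enc L/ε₀.
E = |λ_enc|/(2πε₀r) = (5.69×10^-6)/(2π·8.85×10^-12·0.0689) = 1.49e6 N/C.

E = 1.49×10^6 N/C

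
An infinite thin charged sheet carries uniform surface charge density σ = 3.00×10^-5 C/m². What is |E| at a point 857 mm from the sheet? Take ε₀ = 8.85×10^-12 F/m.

E ≈ 1.69×10^6 V/m

The symmetry is planar: E is normal to the sheet and the same magnitude on both sides. Take a pillbox straddling the sheet with end-cap area A.
Only the two end caps contribute flux: Φ = 2EA. With Q_enc = σA, Gauss's law gives E = |σ|/(2ε₀).
E = |σ|/(2ε₀) = (3.00×10^-5)/(2·8.85×10^-12) = 1.69×10^6 N/C.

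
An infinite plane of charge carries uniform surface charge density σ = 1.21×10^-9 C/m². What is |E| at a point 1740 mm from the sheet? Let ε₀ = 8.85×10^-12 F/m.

Choose a cylindrical pillbox piercing the sheet, end faces (area A) parallel to it.
Flux Φ = 2EA and Q_enc = σA, so 2EA = σA/ε₀ ⇒ E = |σ|/(2ε₀), independent of distance.
E = |σ|/(2ε₀) = (1.21×10^-9)/(2·8.85×10^-12) = 68.4 N/C.

|E| ≈ 68.4 N/C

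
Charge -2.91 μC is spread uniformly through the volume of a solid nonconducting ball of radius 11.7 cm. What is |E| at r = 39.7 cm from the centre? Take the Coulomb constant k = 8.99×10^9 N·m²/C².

Take a concentric spherical Gaussian surface of radius r = 39.7 cm (r > R, so the entire charge is enclosed).
Q_enc = -2.91 μC = -2.91×10^-6 C.
Since E is radial and uniform over the Gaussian sphere, Φ = E·4πr² = Q_enc/ε₀.
E = k|Q_enc|/r² = (8.99×10^9)(2.91e-6)/(0.397)² = 1.66×10^5 N/C.

E ≈ 1.66×10^5 N/C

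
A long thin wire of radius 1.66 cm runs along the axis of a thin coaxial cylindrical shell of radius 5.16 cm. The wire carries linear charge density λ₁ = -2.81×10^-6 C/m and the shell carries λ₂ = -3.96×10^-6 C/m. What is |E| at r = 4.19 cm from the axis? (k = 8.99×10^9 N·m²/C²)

|E| ≈ 1.21×10^6 N/C

Choose a coaxial cylinder of radius r = 4.19 cm (arbitrary length L) as the Gaussian surface (between the conductors, 1.66 cm < r < 5.16 cm).
Only the inner wire is enclosed; the outer shell contributes nothing inside itself. λ_enc = λ₁ = -2.81×10^-6 C/m.
Gauss's law: E·2πrL = λ_enc L/ε₀.
E = 2k|λ_enc|/r = 2(8.99×10^9)(2.81×10^-6)/(0.0419) = 1.21×10^6 N/C.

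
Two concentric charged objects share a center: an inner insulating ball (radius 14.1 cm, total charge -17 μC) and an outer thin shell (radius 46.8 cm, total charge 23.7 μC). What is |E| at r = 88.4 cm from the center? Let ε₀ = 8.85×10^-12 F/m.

By spherical symmetry E is radial; choose a Gaussian sphere of radius r = 88.4 cm (r > 46.8 cm, enclosing both).
Q_enc = (-17 μC) + (23.7 μC) = 6.70e-6 C.
Applying ∮E·dA = Q_enc/ε₀ with Φ = E(4πr²):
E = |Q_enc|/(4πε₀r²) = (6.70×10^-6)/(4π·8.85×10^-12·(0.884)²) = 7.71e4 N/C.

|E| ≈ 7.71e4 V/m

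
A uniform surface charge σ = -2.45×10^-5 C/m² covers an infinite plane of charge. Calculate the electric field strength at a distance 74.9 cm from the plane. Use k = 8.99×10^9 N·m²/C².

|E| = 1.38e6 V/m

By planar symmetry E is perpendicular to the sheet and uniform; use a Gaussian pillbox with flat faces of area A on each side of the sheet.
Only the two end caps contribute flux: Φ = 2EA. With Q_enc = σA, Gauss's law gives E = |σ|/(2ε₀).
E = 2πk|σ| = 2π(8.99×10^9)(2.45×10^-5) = 1.38×10^6 N/C.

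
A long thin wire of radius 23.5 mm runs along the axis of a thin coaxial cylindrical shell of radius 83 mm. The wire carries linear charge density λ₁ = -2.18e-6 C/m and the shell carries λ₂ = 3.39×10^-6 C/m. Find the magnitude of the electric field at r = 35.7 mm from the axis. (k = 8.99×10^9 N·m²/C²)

1.10×10^6 N/C

By cylindrical symmetry E is radial; use a coaxial Gaussian cylinder of radius 35.7 mm and length L (between the conductors, 23.5 mm < r < 83 mm).
The shell at 83 mm lies outside the Gaussian surface, so λ_enc = λ₁ = -2.18×10^-6 C/m.
By Gauss's law (flux through the curved wall only), E·2πrL = λ_enc L/ε₀.
E = 2k|λ_enc|/r = 2(8.99×10^9)(2.18×10^-6)/(0.0357) = 1.10e6 N/C.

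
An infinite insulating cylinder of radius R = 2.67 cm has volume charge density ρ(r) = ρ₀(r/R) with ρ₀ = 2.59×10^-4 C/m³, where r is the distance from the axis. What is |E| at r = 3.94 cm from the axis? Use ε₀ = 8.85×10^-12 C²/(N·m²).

|E| ≈ 1.77e5 N/C

Choose a coaxial cylinder of radius r = 3.94 cm (arbitrary length L) as the Gaussian surface (r > R, full charge per length enclosed).
λ_enc = 2π ∫₀^R ρ₀(r'/R)^1 r' dr' = 2πρ₀R²/3 = 3.867×10^-7 C/m.
Applying ∮E·dA = Q_enc/ε₀ with the end caps contributing no flux:
E = |λ_enc|/(2πε₀r) = (3.867×10^-7)/(2π·8.85×10^-12·0.0394) = 1.77e5 N/C.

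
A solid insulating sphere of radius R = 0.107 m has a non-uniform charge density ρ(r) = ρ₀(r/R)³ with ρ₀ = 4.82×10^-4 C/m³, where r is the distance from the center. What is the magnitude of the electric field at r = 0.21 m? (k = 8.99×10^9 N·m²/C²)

By spherical symmetry E is radial; choose a Gaussian sphere of radius r = 0.21 m (r > R, all charge enclosed).
Q_enc = 4π ∫₀^R ρ₀(r'/R)^3 r'² dr' = 4πρ₀R³/6 = 1.237e-6 C.
Applying ∮E·dA = Q_enc/ε₀ with Φ = E(4πr²):
E = k|Q_enc|/r² = (8.99×10^9)(1.237×10^-6)/(0.21)² = 2.52e5 N/C.

|E| ≈ 2.52×10^5 N/C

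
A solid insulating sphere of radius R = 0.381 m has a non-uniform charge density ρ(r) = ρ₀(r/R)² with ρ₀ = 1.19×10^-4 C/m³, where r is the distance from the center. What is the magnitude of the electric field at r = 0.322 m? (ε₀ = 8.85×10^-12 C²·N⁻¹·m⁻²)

|E| ≈ 6.19×10^5 N/C

Symmetry ⇒ E = E(r) r̂. Gaussian sphere of radius r = 0.322 m (r < R).
Integrate the density: Q_enc = 4π ∫₀^r ρ₀(r'/R)^2 r'² dr' = 4πρ₀ r^5/(5·R²) = 7.132e-6 C.
Gauss's law: E·4πr² = Q_enc/ε₀.
E = |Q_enc|/(4πε₀r²) = (7.132×10^-6)/(4π·8.85×10^-12·(0.322)²) = 6.19e5 N/C.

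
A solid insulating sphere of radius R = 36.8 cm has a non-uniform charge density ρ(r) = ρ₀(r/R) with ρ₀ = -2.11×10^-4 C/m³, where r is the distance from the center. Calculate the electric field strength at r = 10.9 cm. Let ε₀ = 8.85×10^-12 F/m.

1.92×10^5 N/C

Take a concentric spherical Gaussian surface of radius r = 10.9 cm (r < R).
Integrate the density: Q_enc = 4π ∫₀^r ρ₀(r'/R)^1 r'² dr' = 4πρ₀ r^4/(4·R) = -2.543×10^-7 C.
By Gauss's law, ∮E·dA = E·4πr² = Q_enc/ε₀.
E = |Q_enc|/(4πε₀r²) = (2.543e-7)/(4π·8.85×10^-12·(0.109)²) = 1.92×10^5 N/C.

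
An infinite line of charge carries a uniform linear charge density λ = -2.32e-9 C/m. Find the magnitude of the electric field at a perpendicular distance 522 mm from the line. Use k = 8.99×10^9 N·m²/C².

By cylindrical symmetry E is radial; use a coaxial Gaussian cylinder of radius 522 mm and length L.
Q_enc = λL, so λ_enc = -2.32×10^-9 C/m.
Since E is radial and uniform over the curved surface, Φ = E·2πrL = Q_enc/ε₀ = λ_enc L/ε₀.
E = 2k|λ_enc|/r = 2(8.99×10^9)(2.32×10^-9)/(0.522) = 79.9 N/C.

E = 79.9 N/C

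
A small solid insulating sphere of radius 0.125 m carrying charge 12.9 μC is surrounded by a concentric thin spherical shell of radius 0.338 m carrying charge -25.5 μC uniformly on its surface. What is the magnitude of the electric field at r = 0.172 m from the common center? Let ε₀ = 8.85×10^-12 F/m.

Use a concentric Gaussian sphere at r = 0.172 m (between the bodies, 0.125 m < r < 0.338 m).
Only the inner charge is enclosed; the outer shell contributes nothing inside itself. Q_enc = 12.9 μC = 1.29e-5 C.
By Gauss's law, ∮E·dA = E·4πr² = Q_enc/ε₀.
E = |Q_enc|/(4πε₀r²) = (1.29×10^-5)/(4π·8.85×10^-12·(0.172)²) = 3.92×10^6 N/C.

3.92e6 N/C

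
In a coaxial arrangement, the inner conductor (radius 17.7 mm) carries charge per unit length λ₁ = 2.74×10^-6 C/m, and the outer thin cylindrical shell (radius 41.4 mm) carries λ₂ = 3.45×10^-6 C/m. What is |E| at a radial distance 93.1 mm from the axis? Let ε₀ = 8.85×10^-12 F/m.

|E| = 1.20e6 V/m

Take a coaxial cylindrical Gaussian surface of radius r = 93.1 mm and length L (r > 41.4 mm, enclosing both).
λ_enc = λ₁ + λ₂ = (2.74e-6) + (3.45×10^-6) = 6.19e-6 C/m.
Since E is radial and uniform over the curved surface, Φ = E·2πrL = Q_enc/ε₀ = λ_enc L/ε₀.
E = |λ_enc|/(2πε₀r) = (6.19×10^-6)/(2π·8.85×10^-12·0.0931) = 1.20e6 N/C.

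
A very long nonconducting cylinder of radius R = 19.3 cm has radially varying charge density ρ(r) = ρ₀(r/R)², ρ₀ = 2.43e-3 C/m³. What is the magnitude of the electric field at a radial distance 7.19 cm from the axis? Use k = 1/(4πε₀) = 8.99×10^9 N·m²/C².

Choose a coaxial cylinder of radius r = 7.19 cm (arbitrary length L) as the Gaussian surface (r < R).
Integrating ρ over the cross-section to radius r: λ_enc = (2πρ₀/R²) ∫₀^r r'^3 dr' = 2πρ₀ r^4/(4·R²) = 2.739e-6 C/m.
By Gauss's law (flux through the curved wall only), E·2πrL = λ_enc L/ε₀.
E = 2k|λ_enc|/r = 2(8.99×10^9)(2.739×10^-6)/(0.0719) = 6.85×10^5 N/C.

|E| ≈ 6.85×10^5 V/m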